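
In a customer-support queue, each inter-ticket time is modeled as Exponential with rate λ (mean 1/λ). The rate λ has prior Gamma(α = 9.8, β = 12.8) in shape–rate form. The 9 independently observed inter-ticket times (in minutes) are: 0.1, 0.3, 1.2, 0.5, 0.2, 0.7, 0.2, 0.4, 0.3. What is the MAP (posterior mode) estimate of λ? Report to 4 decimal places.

With a Gamma(shape α, rate β) prior on the exponential rate λ, the posterior after n observations with total T = Σxᵢ is Gamma(α+n, β+T).
Sum of observations T = 3.9 minutes; n = 9.
Posterior: Gamma(9.8+9, 12.8+3.9) = Gamma(18.8, 16.7).
Mode = (α−1)/β = 1.0659.

1.0659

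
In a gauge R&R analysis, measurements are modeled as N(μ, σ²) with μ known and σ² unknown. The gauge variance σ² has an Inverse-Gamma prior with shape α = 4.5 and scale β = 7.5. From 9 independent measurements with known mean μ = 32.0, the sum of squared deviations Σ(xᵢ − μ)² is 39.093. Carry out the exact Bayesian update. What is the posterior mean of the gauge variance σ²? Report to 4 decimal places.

With known mean μ and an Inverse-Gamma(α, β) prior on σ², the Normal likelihood is conjugate: posterior is Inv-Gamma(α + n/2, β + Σ(xᵢ−μ)²/2).
Posterior: Inv-Gamma(4.5 + 9/2, 7.5 + 39.093/2) = Inv-Gamma(9.00, 27.0465).
E[σ²|data] = β/(α−1) = 27.0465/8.00 = 3.3808.

3.3808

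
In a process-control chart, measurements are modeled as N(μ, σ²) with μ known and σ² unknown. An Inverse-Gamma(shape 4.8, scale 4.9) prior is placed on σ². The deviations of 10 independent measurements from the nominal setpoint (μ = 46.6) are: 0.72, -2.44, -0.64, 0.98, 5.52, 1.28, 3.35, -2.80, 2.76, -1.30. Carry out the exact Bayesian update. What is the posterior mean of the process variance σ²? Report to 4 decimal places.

With known mean μ and an Inverse-Gamma(α, β) prior on σ², the Normal likelihood is conjugate: posterior is Inv-Gamma(α + n/2, β + Σ(xᵢ−μ)²/2).
Σ(xᵢ−μ)² = (0.72)² + (-2.44)² + (-0.64)² + (0.98)² + (5.52)² + (1.28)² + (3.35)² + (-2.80)² + (2.76)² + (-1.30)² = 68.3209.
Posterior: Inv-Gamma(4.8 + 10/2, 4.9 + 68.3209/2) = Inv-Gamma(9.80, 39.06045).
E[σ²|data] = β/(α−1) = 39.06045/8.80 = 4.4387.

4.4387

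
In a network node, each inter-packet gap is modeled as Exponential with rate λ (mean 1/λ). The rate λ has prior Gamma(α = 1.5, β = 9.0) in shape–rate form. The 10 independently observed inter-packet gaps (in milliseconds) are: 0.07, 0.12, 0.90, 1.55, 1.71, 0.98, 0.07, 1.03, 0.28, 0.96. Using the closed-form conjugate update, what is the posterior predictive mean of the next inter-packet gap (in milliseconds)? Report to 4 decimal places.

With a Gamma(shape α, rate β) prior on the exponential rate λ, the posterior after n observations with total T = Σxᵢ is Gamma(α+n, β+T).
Sum of observations T = 7.67 milliseconds; n = 10.
Posterior: Gamma(1.5+10, 9.0+7.67) = Gamma(11.5, 16.67).
The predictive distribution for the next observation is Lomax; its mean is β/(α−1) = 16.67/10.5 = 1.5876.

1.5876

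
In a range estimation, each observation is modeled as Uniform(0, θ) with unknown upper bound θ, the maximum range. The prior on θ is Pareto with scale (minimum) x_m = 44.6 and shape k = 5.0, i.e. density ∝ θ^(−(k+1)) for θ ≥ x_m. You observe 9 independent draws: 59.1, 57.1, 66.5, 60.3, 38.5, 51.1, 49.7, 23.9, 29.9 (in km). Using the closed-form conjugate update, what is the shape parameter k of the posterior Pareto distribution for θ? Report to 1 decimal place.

14.0

A Pareto(scale x_m, shape k) prior on the upper bound θ of Uniform(0, θ) is conjugate: posterior is Pareto(max(x_m, max xᵢ), k + n).
Sample maximum = 66.5; prior scale x_m = 44.6 → posterior scale = max = 66.5.
Posterior shape = 5.0 + 9 = 14.0.
Posterior shape k = 14.0.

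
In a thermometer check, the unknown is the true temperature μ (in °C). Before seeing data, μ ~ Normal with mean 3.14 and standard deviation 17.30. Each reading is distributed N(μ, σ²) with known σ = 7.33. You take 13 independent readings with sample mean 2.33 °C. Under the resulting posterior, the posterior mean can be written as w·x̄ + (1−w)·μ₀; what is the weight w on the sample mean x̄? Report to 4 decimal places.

For Normal data with known variance σ², a Normal(μ₀, σ₀²) prior on μ is conjugate. Posterior precision = 1/σ₀² + n/σ²; posterior mean is the precision-weighted average of μ₀ and x̄.
σ₀² = 17.30² = 299.29, σ² = 7.33² = 53.7289. Prior precision 1/σ₀² = 1/299.29; data precision n/σ² = 13/53.7289.
w = (n/σ²)/(1/σ₀² + n/σ²) = n·σ₀²/(σ² + n·σ₀²) = 13·299.29/(53.7289 + 13·299.29) = 3890.77/3944.4989 = 0.9864.

0.9864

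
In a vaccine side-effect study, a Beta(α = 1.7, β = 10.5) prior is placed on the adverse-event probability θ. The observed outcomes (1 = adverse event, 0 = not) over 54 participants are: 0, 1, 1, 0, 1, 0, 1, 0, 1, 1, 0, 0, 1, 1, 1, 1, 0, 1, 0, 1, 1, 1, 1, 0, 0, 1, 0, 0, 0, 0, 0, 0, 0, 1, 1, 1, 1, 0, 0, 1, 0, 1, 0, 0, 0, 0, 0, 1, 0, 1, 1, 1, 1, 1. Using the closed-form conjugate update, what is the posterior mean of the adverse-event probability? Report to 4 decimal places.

The Beta prior is conjugate to a Binomial/Bernoulli likelihood; the update adds successes to α and failures to β.
Posterior: Beta(α+k, β+n−k) = Beta(1.7+28, 10.5+26) = Beta(29.7, 36.5).
Posterior mean = α/(α+β) = 29.7/66.2 = 0.4486.

0.4486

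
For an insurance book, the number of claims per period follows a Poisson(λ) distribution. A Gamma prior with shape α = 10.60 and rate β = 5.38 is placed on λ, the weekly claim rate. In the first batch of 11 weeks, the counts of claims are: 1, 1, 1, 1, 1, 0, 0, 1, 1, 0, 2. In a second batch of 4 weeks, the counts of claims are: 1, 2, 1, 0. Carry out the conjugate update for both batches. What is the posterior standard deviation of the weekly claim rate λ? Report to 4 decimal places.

0.2384

With a Gamma(shape α, rate β) prior, the Poisson likelihood is conjugate: the posterior is Gamma(α + ΣXᵢ, β + n).
Batch 1: sum of counts S = 9 over n = 11 weeks.
After batch 1: Gamma(α+S, β+n) = Gamma(10.60+9, 5.38+11) = Gamma(19.60, 16.38).
Batch 2: sum of counts S = 4 over n = 4 weeks.
After batch 2: Gamma(α+S, β+n) = Gamma(19.60+4, 16.38+4) = Gamma(23.60, 20.38).
SD = √α/β = √23.60/20.38 = 0.2384.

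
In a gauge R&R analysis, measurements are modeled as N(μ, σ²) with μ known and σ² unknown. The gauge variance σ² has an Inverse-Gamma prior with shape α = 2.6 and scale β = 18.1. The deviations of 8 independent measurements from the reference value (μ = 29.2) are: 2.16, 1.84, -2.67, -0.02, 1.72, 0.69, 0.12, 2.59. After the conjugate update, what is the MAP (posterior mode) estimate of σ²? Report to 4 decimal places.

With known mean μ and an Inverse-Gamma(α, β) prior on σ², the Normal likelihood is conjugate: posterior is Inv-Gamma(α + n/2, β + Σ(xᵢ−μ)²/2).
Σ(xᵢ−μ)² = (2.16)² + (1.84)² + (-2.67)² + (-0.02)² + (1.72)² + (0.69)² + (0.12)² + (2.59)² = 25.3375.
Posterior: Inv-Gamma(2.6 + 8/2, 18.1 + 25.3375/2) = Inv-Gamma(6.60, 30.76875).
Mode = β/(α+1) = 30.76875/7.60 = 4.0485.

4.0485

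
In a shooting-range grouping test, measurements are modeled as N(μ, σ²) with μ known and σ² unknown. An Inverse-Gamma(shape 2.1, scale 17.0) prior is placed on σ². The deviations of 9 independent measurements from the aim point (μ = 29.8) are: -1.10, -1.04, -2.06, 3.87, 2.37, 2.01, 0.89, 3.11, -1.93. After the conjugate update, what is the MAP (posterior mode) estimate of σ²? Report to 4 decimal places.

5.2209

With known mean μ and an Inverse-Gamma(α, β) prior on σ², the Normal likelihood is conjugate: posterior is Inv-Gamma(α + n/2, β + Σ(xᵢ−μ)²/2).
Σ(xᵢ−μ)² = (-1.10)² + (-1.04)² + (-2.06)² + (3.87)² + (2.37)² + (2.01)² + (0.89)² + (3.11)² + (-1.93)² = 45.3582.
Posterior: Inv-Gamma(2.1 + 9/2, 17.0 + 45.3582/2) = Inv-Gamma(6.60, 39.67910).
Mode = β/(α+1) = 39.67910/7.60 = 5.2209.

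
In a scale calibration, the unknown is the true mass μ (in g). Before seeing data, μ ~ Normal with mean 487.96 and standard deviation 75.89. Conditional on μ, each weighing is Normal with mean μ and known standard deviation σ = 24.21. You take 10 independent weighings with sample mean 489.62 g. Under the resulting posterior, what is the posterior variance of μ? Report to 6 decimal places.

58.021920

For Normal data with known variance σ², a Normal(μ₀, σ₀²) prior on μ is conjugate. Posterior precision = 1/σ₀² + n/σ²; posterior mean is the precision-weighted average of μ₀ and x̄.
σ₀² = 75.89² = 5759.2921, σ² = 24.21² = 586.1241; σ² + n·σ₀² = 586.1241 + 10·5759.2921 = 58179.0451.
Posterior precision = 1/σ₀² + n/σ² = 1/5759.2921 + 10/586.1241 = (σ² + n·σ₀²)/(σ₀²σ²) = 58179.0451/(5759.2921·586.1241); posterior variance σₙ² = σ₀²σ²/(σ² + n·σ₀²) = 5759.2921·586.1241/58179.0451 = 58.021920.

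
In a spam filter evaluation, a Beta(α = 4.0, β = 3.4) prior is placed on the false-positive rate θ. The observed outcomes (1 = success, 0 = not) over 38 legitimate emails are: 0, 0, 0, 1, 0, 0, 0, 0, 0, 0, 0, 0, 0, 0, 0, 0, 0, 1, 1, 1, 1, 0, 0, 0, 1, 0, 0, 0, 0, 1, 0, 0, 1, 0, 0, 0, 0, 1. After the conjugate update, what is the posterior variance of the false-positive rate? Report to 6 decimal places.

The Beta prior is conjugate to a Binomial/Bernoulli likelihood; the update adds successes to α and failures to β.
Posterior: Beta(α+k, β+n−k) = Beta(4.0+9, 3.4+29) = Beta(13.0, 32.4).
Var = αβ/((α+β)²(α+β+1)) = 13.0·32.4/(45.4²·46.4) = 0.004404.

0.004404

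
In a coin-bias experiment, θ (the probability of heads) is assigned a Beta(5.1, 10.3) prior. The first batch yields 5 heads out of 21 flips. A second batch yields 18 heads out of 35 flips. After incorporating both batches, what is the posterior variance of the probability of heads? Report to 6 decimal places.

0.003297

The Beta prior is conjugate to a Binomial/Bernoulli likelihood; the update adds successes to α and failures to β.
After batch 1: Beta(5.1+5, 10.3+16) = Beta(10.1, 26.3).
After batch 2: Beta(10.1+18, 26.3+17) = Beta(28.1, 43.3).
Var = αβ/((α+β)²(α+β+1)) = 28.1·43.3/(71.4²·72.4) = 0.003297.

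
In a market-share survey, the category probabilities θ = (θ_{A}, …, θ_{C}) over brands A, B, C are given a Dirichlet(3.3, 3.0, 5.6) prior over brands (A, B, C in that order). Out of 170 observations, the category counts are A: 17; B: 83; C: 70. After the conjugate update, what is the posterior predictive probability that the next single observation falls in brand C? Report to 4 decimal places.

The Dirichlet prior is conjugate to the Multinomial likelihood: each posterior αⱼ = prior αⱼ + observed count nⱼ.
Posterior concentration: (20.3, 86.0, 75.6), total = 181.9.
P(next = C | data) = α_{C}/Σα = 0.4156.

0.4156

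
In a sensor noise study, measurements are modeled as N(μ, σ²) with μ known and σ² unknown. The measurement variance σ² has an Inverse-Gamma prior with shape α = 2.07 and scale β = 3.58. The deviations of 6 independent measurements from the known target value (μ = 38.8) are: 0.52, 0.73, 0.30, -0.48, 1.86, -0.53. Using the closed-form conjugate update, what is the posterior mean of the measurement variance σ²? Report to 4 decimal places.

1.4772

With known mean μ and an Inverse-Gamma(α, β) prior on σ², the Normal likelihood is conjugate: posterior is Inv-Gamma(α + n/2, β + Σ(xᵢ−μ)²/2).
Σ(xᵢ−μ)² = (0.52)² + (0.73)² + (0.30)² + (-0.48)² + (1.86)² + (-0.53)² = 4.8642.
Posterior: Inv-Gamma(2.07 + 6/2, 3.58 + 4.8642/2) = Inv-Gamma(5.07, 6.01210).
E[σ²|data] = β/(α−1) = 6.01210/4.07 = 1.4772.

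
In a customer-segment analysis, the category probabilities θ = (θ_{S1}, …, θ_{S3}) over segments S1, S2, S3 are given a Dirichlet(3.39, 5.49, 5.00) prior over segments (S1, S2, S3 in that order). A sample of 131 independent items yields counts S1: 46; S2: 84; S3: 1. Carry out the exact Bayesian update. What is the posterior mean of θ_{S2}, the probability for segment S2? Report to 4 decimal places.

0.6177

The Dirichlet prior is conjugate to the Multinomial likelihood: each posterior αⱼ = prior αⱼ + observed count nⱼ.
Posterior concentration: (49.39, 89.49, 6.00), total = 144.88.
E[θ_{S2}|data] = α_{S2}/Σα = 89.49/144.88 = 0.6177.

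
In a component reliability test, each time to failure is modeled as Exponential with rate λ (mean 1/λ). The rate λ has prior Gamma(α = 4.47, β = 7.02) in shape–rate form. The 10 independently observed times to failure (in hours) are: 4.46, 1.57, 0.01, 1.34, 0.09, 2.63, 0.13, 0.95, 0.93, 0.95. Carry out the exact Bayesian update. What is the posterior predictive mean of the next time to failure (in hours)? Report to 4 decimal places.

With a Gamma(shape α, rate β) prior on the exponential rate λ, the posterior after n observations with total T = Σxᵢ is Gamma(α+n, β+T).
Sum of observations T = 13.06 hours; n = 10.
Posterior: Gamma(4.47+10, 7.02+13.06) = Gamma(14.47, 20.08).
The predictive distribution for the next observation is Lomax; its mean is β/(α−1) = 20.08/13.47 = 1.4907.

1.4907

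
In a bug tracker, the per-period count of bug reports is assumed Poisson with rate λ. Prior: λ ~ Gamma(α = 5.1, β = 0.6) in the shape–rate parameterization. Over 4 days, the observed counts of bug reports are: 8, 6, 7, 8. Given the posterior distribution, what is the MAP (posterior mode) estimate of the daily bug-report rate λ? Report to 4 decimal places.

7.1957

With a Gamma(shape α, rate β) prior, the Poisson likelihood is conjugate: the posterior is Gamma(α + ΣXᵢ, β + n).
Sum of counts S = 29 over n = 4 days.
Posterior: Gamma(α+S, β+n) = Gamma(5.1+29, 0.6+4) = Gamma(34.1, 4.6).
Mode of Gamma(α,β) for α≥1 is (α−1)/β = 33.1/4.6 = 7.1957.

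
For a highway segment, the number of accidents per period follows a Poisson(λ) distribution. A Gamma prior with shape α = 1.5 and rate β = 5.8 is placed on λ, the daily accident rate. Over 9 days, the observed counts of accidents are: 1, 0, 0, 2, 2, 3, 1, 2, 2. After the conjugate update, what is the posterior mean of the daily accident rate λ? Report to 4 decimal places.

0.9797

With a Gamma(shape α, rate β) prior, the Poisson likelihood is conjugate: the posterior is Gamma(α + ΣXᵢ, β + n).
Sum of counts S = 13 over n = 9 days.
Posterior: Gamma(α+S, β+n) = Gamma(1.5+13, 5.8+9) = Gamma(14.5, 14.8).
Posterior mean = α/β = 14.5/14.8 = 0.9797.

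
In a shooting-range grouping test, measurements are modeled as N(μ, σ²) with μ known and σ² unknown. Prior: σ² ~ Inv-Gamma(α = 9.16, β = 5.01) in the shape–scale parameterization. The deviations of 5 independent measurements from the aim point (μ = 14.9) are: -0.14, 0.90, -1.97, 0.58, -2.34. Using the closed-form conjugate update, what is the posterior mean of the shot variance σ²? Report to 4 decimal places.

0.9635

With known mean μ and an Inverse-Gamma(α, β) prior on σ², the Normal likelihood is conjugate: posterior is Inv-Gamma(α + n/2, β + Σ(xᵢ−μ)²/2).
Σ(xᵢ−μ)² = (-0.14)² + (0.90)² + (-1.97)² + (0.58)² + (-2.34)² = 10.5225.
Posterior: Inv-Gamma(9.16 + 5/2, 5.01 + 10.5225/2) = Inv-Gamma(11.66, 10.27125).
E[σ²|data] = β/(α−1) = 10.27125/10.66 = 0.9635.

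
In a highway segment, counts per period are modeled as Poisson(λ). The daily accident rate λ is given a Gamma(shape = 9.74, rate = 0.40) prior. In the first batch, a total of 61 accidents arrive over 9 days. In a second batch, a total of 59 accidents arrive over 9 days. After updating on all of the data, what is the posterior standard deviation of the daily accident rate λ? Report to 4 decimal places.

With a Gamma(shape α, rate β) prior, the Poisson likelihood is conjugate: the posterior is Gamma(α + ΣXᵢ, β + n).
After batch 1: Gamma(α+S, β+n) = Gamma(9.74+61, 0.40+9) = Gamma(70.74, 9.40).
After batch 2: Gamma(α+S, β+n) = Gamma(70.74+59, 9.40+9) = Gamma(129.74, 18.40).
SD = √α/β = √129.74/18.40 = 0.6190.

0.6190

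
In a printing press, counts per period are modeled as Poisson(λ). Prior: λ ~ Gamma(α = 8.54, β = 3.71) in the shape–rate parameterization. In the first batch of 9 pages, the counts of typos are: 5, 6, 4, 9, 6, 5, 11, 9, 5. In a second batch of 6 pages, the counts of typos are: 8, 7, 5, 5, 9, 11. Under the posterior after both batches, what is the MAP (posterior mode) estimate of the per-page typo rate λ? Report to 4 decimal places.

With a Gamma(shape α, rate β) prior, the Poisson likelihood is conjugate: the posterior is Gamma(α + ΣXᵢ, β + n).
Batch 1: sum of counts S = 60 over n = 9 pages.
After batch 1: Gamma(α+S, β+n) = Gamma(8.54+60, 3.71+9) = Gamma(68.54, 12.71).
Batch 2: sum of counts S = 45 over n = 6 pages.
After batch 2: Gamma(α+S, β+n) = Gamma(68.54+45, 12.71+6) = Gamma(113.54, 18.71).
Mode of Gamma(α,β) for α≥1 is (α−1)/β = 112.54/18.71 = 6.0150.

6.0150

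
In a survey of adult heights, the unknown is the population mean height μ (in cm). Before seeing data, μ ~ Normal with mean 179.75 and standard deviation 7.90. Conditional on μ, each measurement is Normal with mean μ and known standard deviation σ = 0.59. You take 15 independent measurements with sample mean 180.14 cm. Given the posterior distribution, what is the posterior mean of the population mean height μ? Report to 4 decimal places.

180.1399

For Normal data with known variance σ², a Normal(μ₀, σ₀²) prior on μ is conjugate. Posterior precision = 1/σ₀² + n/σ²; posterior mean is the precision-weighted average of μ₀ and x̄.
n·x̄ = 15·180.14 = 2702.1.
σ₀² = 7.90² = 62.41, σ² = 0.59² = 0.3481; σ² + n·σ₀² = 0.3481 + 15·62.41 = 936.4981.
Posterior mean = (μ₀/σ₀² + n·x̄/σ²)/(1/σ₀² + n/σ²) = (σ²·μ₀ + σ₀²·n·x̄)/(σ² + n·σ₀²) = (0.3481·179.75 + 62.41·2702.1)/936.4981 = 168700.631975/936.4981 = 180.1399.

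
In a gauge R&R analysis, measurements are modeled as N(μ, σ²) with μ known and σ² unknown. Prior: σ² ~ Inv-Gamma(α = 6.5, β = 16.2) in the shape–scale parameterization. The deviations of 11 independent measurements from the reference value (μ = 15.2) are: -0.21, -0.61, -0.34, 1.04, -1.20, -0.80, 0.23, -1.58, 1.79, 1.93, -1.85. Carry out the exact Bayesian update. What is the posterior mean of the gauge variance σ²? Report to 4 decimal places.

2.2270

With known mean μ and an Inverse-Gamma(α, β) prior on σ², the Normal likelihood is conjugate: posterior is Inv-Gamma(α + n/2, β + Σ(xᵢ−μ)²/2).
Σ(xᵢ−μ)² = (-0.21)² + (-0.61)² + (-0.34)² + (1.04)² + (-1.20)² + (-0.80)² + (0.23)² + (-1.58)² + (1.79)² + (1.93)² + (-1.85)² = 16.5942.
Posterior: Inv-Gamma(6.5 + 11/2, 16.2 + 16.5942/2) = Inv-Gamma(12.00, 24.49710).
E[σ²|data] = β/(α−1) = 24.49710/11.00 = 2.2270.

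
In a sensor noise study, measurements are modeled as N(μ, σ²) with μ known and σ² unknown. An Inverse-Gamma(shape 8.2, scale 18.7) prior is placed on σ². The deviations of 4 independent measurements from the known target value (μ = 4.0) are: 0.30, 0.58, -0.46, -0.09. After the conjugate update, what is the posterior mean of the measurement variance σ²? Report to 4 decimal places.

With known mean μ and an Inverse-Gamma(α, β) prior on σ², the Normal likelihood is conjugate: posterior is Inv-Gamma(α + n/2, β + Σ(xᵢ−μ)²/2).
Σ(xᵢ−μ)² = (0.30)² + (0.58)² + (-0.46)² + (-0.09)² = 0.6461.
Posterior: Inv-Gamma(8.2 + 4/2, 18.7 + 0.6461/2) = Inv-Gamma(10.20, 19.02305).
E[σ²|data] = β/(α−1) = 19.02305/9.20 = 2.0677.

2.0677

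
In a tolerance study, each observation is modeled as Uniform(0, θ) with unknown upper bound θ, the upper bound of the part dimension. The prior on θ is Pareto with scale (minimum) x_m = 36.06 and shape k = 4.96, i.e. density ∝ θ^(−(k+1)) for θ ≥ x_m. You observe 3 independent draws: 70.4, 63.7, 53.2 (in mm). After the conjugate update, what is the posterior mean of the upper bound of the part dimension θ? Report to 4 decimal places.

80.5149

A Pareto(scale x_m, shape k) prior on the upper bound θ of Uniform(0, θ) is conjugate: posterior is Pareto(max(x_m, max xᵢ), k + n).
Sample maximum = 70.4; prior scale x_m = 36.06 → posterior scale = max = 70.40.
Posterior shape = 4.96 + 3 = 7.96.
E[θ|data] = k·x_m/(k−1) = 7.96·70.40/6.96 = 80.5149.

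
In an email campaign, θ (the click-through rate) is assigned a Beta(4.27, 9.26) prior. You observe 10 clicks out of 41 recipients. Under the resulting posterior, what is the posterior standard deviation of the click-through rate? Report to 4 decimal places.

0.0590

The Beta prior is conjugate to a Binomial/Bernoulli likelihood; the update adds successes to α and failures to β.
Posterior: Beta(α+k, β+n−k) = Beta(4.27+10, 9.26+31) = Beta(14.27, 40.26).
Var = αβ/((α+β)²(α+β+1)) = 14.27·40.26/(54.53²·55.53) = 0.00347936; SD = √0.00347936 = 0.0590.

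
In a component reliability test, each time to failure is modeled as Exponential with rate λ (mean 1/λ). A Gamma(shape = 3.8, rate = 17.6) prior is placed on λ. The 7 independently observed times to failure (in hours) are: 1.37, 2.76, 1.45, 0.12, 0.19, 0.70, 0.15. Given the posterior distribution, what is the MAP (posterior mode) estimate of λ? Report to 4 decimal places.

With a Gamma(shape α, rate β) prior on the exponential rate λ, the posterior after n observations with total T = Σxᵢ is Gamma(α+n, β+T).
Sum of observations T = 6.74 hours; n = 7.
Posterior: Gamma(3.8+7, 17.6+6.74) = Gamma(10.8, 24.34).
Mode = (α−1)/β = 0.4026.

0.4026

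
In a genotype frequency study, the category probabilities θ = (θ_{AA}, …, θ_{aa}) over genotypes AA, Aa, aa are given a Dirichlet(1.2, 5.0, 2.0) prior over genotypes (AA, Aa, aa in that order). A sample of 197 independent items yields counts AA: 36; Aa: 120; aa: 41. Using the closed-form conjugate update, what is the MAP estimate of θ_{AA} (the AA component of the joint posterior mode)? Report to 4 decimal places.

0.1790

The Dirichlet prior is conjugate to the Multinomial likelihood: each posterior αⱼ = prior αⱼ + observed count nⱼ.
Posterior concentration: (37.2, 125.0, 43.0), total = 205.2.
Joint mode component: (α_{AA}−1)/(Σα−K) = 36.2/202.2 = 0.1790.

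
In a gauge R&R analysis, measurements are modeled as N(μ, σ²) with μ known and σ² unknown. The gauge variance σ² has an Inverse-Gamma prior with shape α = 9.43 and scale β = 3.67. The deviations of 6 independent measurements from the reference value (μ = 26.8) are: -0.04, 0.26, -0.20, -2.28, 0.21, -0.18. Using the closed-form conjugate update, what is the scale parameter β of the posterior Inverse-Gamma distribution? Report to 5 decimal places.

With known mean μ and an Inverse-Gamma(α, β) prior on σ², the Normal likelihood is conjugate: posterior is Inv-Gamma(α + n/2, β + Σ(xᵢ−μ)²/2).
Σ(xᵢ−μ)² = (-0.04)² + (0.26)² + (-0.20)² + (-2.28)² + (0.21)² + (-0.18)² = 5.3841.
Posterior: Inv-Gamma(9.43 + 6/2, 3.67 + 5.3841/2) = Inv-Gamma(12.43, 6.36205).
Posterior β = 6.36205.

6.36205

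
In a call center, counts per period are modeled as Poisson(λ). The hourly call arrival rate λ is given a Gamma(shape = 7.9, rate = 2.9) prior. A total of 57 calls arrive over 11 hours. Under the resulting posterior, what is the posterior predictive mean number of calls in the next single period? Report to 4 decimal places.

With a Gamma(shape α, rate β) prior, the Poisson likelihood is conjugate: the posterior is Gamma(α + ΣXᵢ, β + n).
Posterior: Gamma(α+S, β+n) = Gamma(7.9+57, 2.9+11) = Gamma(64.9, 13.9).
The predictive distribution for one future period is NegBinom with mean α/β = 4.6691.

4.6691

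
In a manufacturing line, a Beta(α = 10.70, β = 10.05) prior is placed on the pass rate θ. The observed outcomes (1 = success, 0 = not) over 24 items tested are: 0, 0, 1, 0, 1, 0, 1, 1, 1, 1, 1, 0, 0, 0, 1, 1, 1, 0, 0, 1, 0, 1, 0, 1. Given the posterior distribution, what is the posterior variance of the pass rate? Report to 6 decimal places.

The Beta prior is conjugate to a Binomial/Bernoulli likelihood; the update adds successes to α and failures to β.
Posterior: Beta(α+k, β+n−k) = Beta(10.70+13, 10.05+11) = Beta(23.70, 21.05).
Var = αβ/((α+β)²(α+β+1)) = 23.70·21.05/(44.75²·45.75) = 0.005445.

0.005445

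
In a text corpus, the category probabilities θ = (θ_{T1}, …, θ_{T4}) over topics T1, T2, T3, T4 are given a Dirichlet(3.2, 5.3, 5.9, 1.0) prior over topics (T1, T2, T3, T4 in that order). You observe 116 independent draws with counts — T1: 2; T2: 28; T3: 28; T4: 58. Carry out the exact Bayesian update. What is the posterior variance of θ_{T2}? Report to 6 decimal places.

The Dirichlet prior is conjugate to the Multinomial likelihood: each posterior αⱼ = prior αⱼ + observed count nⱼ.
Posterior concentration: (5.2, 33.3, 33.9, 59.0), total = 131.4.
Var[θ_j] = α_j(Σα−α_j)/((Σα)²(Σα+1)) = 33.3·98.1/(131.4²·132.4) = 0.001429.

0.001429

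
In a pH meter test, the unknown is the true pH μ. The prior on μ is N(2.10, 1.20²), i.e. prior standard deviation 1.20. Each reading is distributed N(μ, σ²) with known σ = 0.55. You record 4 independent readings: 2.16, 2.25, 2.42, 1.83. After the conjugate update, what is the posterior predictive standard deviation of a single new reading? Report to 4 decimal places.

For Normal data with known variance σ², a Normal(μ₀, σ₀²) prior on μ is conjugate. Posterior precision = 1/σ₀² + n/σ²; posterior mean is the precision-weighted average of μ₀ and x̄.
σ₀² = 1.20² = 1.44, σ² = 0.55² = 0.3025; σ² + n·σ₀² = 0.3025 + 4·1.44 = 6.0625.
Posterior precision = 1/σ₀² + n/σ² = 1/1.44 + 4/0.3025 = (σ² + n·σ₀²)/(σ₀²σ²) = 6.0625/(1.44·0.3025); posterior variance σₙ² = σ₀²σ²/(σ² + n·σ₀²) = 1.44·0.3025/6.0625 = 0.071852.
Predictive variance for one new observation = σₙ² + σ² = 1.44·0.3025/6.0625 + 0.3025 = σ²·(σ₀² + 6.0625)/6.0625 = 0.3025·7.5025/6.0625 = 0.374352; SD = √(0.3025·7.5025/6.0625) = 0.6118.

0.6118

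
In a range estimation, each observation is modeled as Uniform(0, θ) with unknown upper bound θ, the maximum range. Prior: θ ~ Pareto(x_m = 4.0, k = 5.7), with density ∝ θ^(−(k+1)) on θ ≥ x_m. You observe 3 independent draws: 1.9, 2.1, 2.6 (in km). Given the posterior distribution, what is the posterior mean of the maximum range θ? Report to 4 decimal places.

A Pareto(scale x_m, shape k) prior on the upper bound θ of Uniform(0, θ) is conjugate: posterior is Pareto(max(x_m, max xᵢ), k + n).
Sample maximum = 2.6; prior scale x_m = 4.0 → posterior scale = max = 4.0.
Posterior shape = 5.7 + 3 = 8.7.
E[θ|data] = k·x_m/(k−1) = 8.7·4.0/7.7 = 4.5195.

4.5195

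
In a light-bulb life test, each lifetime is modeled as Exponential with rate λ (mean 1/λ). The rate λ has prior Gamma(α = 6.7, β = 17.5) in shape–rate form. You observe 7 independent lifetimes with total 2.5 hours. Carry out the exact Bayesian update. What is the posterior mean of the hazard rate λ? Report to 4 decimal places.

With a Gamma(shape α, rate β) prior on the exponential rate λ, the posterior after n observations with total T = Σxᵢ is Gamma(α+n, β+T).
Posterior: Gamma(6.7+7, 17.5+2.5) = Gamma(13.7, 20.0).
Posterior mean of λ = α/β = 13.7/20.0 = 0.6850.

0.6850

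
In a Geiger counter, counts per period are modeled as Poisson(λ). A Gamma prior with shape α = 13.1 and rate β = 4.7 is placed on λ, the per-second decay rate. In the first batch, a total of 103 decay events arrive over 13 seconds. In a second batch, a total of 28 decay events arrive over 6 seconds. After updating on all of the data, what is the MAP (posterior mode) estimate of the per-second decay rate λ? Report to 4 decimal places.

With a Gamma(shape α, rate β) prior, the Poisson likelihood is conjugate: the posterior is Gamma(α + ΣXᵢ, β + n).
After batch 1: Gamma(α+S, β+n) = Gamma(13.1+103, 4.7+13) = Gamma(116.1, 17.7).
After batch 2: Gamma(α+S, β+n) = Gamma(116.1+28, 17.7+6) = Gamma(144.1, 23.7).
Mode of Gamma(α,β) for α≥1 is (α−1)/β = 143.1/23.7 = 6.0380.

6.0380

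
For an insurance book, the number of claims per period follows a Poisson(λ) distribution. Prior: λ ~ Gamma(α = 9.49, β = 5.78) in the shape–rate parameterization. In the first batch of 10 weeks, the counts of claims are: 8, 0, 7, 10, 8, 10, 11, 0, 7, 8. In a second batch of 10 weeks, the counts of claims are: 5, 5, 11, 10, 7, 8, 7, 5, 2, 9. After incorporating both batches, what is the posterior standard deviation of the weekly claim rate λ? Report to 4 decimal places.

0.4711

With a Gamma(shape α, rate β) prior, the Poisson likelihood is conjugate: the posterior is Gamma(α + ΣXᵢ, β + n).
Batch 1: sum of counts S = 69 over n = 10 weeks.
After batch 1: Gamma(α+S, β+n) = Gamma(9.49+69, 5.78+10) = Gamma(78.49, 15.78).
Batch 2: sum of counts S = 69 over n = 10 weeks.
After batch 2: Gamma(α+S, β+n) = Gamma(78.49+69, 15.78+10) = Gamma(147.49, 25.78).
SD = √α/β = √147.49/25.78 = 0.4711.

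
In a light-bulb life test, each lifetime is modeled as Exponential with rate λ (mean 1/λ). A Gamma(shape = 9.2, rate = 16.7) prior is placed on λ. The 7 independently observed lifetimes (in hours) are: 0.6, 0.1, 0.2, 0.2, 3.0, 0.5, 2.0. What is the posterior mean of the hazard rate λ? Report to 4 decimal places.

With a Gamma(shape α, rate β) prior on the exponential rate λ, the posterior after n observations with total T = Σxᵢ is Gamma(α+n, β+T).
Sum of observations T = 6.6 hours; n = 7.
Posterior: Gamma(9.2+7, 16.7+6.6) = Gamma(16.2, 23.3).
Posterior mean of λ = α/β = 16.2/23.3 = 0.6953.

0.6953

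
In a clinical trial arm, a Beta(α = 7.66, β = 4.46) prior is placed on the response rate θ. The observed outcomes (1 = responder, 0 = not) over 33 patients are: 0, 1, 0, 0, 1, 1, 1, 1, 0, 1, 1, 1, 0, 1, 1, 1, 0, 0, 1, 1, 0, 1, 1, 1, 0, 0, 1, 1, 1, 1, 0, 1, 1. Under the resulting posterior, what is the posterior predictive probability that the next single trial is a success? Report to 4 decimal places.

The Beta prior is conjugate to a Binomial/Bernoulli likelihood; the update adds successes to α and failures to β.
Posterior: Beta(α+k, β+n−k) = Beta(7.66+22, 4.46+11) = Beta(29.66, 15.46).
For a single future Bernoulli trial, P(success | data) = α/(α+β) = 0.6574.

0.6574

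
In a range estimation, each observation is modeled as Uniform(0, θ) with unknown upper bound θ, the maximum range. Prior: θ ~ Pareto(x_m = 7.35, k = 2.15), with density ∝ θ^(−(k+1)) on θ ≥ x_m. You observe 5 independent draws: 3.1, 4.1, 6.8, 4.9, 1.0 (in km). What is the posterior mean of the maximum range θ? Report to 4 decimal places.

A Pareto(scale x_m, shape k) prior on the upper bound θ of Uniform(0, θ) is conjugate: posterior is Pareto(max(x_m, max xᵢ), k + n).
Sample maximum = 6.8; prior scale x_m = 7.35 → posterior scale = max = 7.35.
Posterior shape = 2.15 + 5 = 7.15.
E[θ|data] = k·x_m/(k−1) = 7.15·7.35/6.15 = 8.5451.

8.5451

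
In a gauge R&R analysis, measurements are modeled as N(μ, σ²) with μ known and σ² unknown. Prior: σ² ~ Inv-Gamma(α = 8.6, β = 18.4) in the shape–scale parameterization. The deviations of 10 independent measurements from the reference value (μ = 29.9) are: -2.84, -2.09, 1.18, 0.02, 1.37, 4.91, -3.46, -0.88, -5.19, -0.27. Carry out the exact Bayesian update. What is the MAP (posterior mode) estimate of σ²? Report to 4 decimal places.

With known mean μ and an Inverse-Gamma(α, β) prior on σ², the Normal likelihood is conjugate: posterior is Inv-Gamma(α + n/2, β + Σ(xᵢ−μ)²/2).
Σ(xᵢ−μ)² = (-2.84)² + (-2.09)² + (1.18)² + (0.02)² + (1.37)² + (4.91)² + (-3.46)² + (-0.88)² + (-5.19)² + (-0.27)² = 79.5665.
Posterior: Inv-Gamma(8.6 + 10/2, 18.4 + 79.5665/2) = Inv-Gamma(13.60, 58.18325).
Mode = β/(α+1) = 58.18325/14.60 = 3.9852.

3.9852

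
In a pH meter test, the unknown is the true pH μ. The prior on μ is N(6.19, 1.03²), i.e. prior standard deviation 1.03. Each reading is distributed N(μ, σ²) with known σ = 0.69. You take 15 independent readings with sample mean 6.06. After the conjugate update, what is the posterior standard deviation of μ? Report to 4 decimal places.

For Normal data with known variance σ², a Normal(μ₀, σ₀²) prior on μ is conjugate. Posterior precision = 1/σ₀² + n/σ²; posterior mean is the precision-weighted average of μ₀ and x̄.
σ₀² = 1.03² = 1.0609, σ² = 0.69² = 0.4761; σ² + n·σ₀² = 0.4761 + 15·1.0609 = 16.3896.
Posterior precision = 1/σ₀² + n/σ² = 1/1.0609 + 15/0.4761 = (σ² + n·σ₀²)/(σ₀²σ²) = 16.3896/(1.0609·0.4761); posterior variance σₙ² = σ₀²σ²/(σ² + n·σ₀²) = 1.0609·0.4761/16.3896 = 0.030818.
Posterior SD = √σₙ² = √(1.0609·0.4761/16.3896) = 0.1756.

0.1756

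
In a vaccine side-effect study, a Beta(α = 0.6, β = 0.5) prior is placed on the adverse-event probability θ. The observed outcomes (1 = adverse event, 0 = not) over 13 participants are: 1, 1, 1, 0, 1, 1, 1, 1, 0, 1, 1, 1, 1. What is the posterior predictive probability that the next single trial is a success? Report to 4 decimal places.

The Beta prior is conjugate to a Binomial/Bernoulli likelihood; the update adds successes to α and failures to β.
Posterior: Beta(α+k, β+n−k) = Beta(0.6+11, 0.5+2) = Beta(11.6, 2.5).
For a single future Bernoulli trial, P(success | data) = α/(α+β) = 0.8227.

0.8227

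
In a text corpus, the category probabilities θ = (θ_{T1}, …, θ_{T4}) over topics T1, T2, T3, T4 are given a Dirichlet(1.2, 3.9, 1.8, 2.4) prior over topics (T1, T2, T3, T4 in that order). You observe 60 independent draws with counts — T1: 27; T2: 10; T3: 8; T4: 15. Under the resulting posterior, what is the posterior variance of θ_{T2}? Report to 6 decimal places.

0.002281

The Dirichlet prior is conjugate to the Multinomial likelihood: each posterior αⱼ = prior αⱼ + observed count nⱼ.
Posterior concentration: (28.2, 13.9, 9.8, 17.4), total = 69.3.
Var[θ_j] = α_j(Σα−α_j)/((Σα)²(Σα+1)) = 13.9·55.4/(69.3²·70.3) = 0.002281.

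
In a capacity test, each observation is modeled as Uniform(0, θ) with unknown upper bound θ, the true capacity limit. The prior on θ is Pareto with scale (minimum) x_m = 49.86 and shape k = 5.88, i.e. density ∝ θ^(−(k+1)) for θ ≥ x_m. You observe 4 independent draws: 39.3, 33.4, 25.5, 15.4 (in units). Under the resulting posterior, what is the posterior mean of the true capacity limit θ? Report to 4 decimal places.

55.4749

A Pareto(scale x_m, shape k) prior on the upper bound θ of Uniform(0, θ) is conjugate: posterior is Pareto(max(x_m, max xᵢ), k + n).
Sample maximum = 39.3; prior scale x_m = 49.86 → posterior scale = max = 49.86.
Posterior shape = 5.88 + 4 = 9.88.
E[θ|data] = k·x_m/(k−1) = 9.88·49.86/8.88 = 55.4749.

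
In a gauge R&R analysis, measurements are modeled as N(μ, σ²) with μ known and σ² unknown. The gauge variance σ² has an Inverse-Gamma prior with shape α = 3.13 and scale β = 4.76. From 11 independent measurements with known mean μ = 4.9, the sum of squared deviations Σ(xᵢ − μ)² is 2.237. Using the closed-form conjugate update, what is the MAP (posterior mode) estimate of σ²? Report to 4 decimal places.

With known mean μ and an Inverse-Gamma(α, β) prior on σ², the Normal likelihood is conjugate: posterior is Inv-Gamma(α + n/2, β + Σ(xᵢ−μ)²/2).
Posterior: Inv-Gamma(3.13 + 11/2, 4.76 + 2.237/2) = Inv-Gamma(8.63, 5.8785).
Mode = β/(α+1) = 5.8785/9.63 = 0.6104.

0.6104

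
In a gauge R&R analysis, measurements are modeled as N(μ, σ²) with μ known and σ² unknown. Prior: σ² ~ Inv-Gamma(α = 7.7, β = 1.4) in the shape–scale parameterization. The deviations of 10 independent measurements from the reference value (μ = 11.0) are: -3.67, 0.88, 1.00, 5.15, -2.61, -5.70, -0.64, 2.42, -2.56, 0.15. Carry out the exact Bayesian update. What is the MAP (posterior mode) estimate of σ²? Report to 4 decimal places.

With known mean μ and an Inverse-Gamma(α, β) prior on σ², the Normal likelihood is conjugate: posterior is Inv-Gamma(α + n/2, β + Σ(xᵢ−μ)²/2).
Σ(xᵢ−μ)² = (-3.67)² + (0.88)² + (1.00)² + (5.15)² + (-2.61)² + (-5.70)² + (-0.64)² + (2.42)² + (-2.56)² + (0.15)² = 93.9100.
Posterior: Inv-Gamma(7.7 + 10/2, 1.4 + 93.9100/2) = Inv-Gamma(12.70, 48.35500).
Mode = β/(α+1) = 48.35500/13.70 = 3.5296.

3.5296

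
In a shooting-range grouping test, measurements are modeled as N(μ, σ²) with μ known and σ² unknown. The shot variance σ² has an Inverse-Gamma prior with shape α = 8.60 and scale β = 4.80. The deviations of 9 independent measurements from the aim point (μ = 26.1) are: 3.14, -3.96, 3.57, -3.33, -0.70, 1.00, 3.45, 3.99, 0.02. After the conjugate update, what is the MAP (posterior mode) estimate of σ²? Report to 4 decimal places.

With known mean μ and an Inverse-Gamma(α, β) prior on σ², the Normal likelihood is conjugate: posterior is Inv-Gamma(α + n/2, β + Σ(xᵢ−μ)²/2).
Σ(xᵢ−μ)² = (3.14)² + (-3.96)² + (3.57)² + (-3.33)² + (-0.70)² + (1.00)² + (3.45)² + (3.99)² + (0.02)² = 78.6880.
Posterior: Inv-Gamma(8.60 + 9/2, 4.80 + 78.6880/2) = Inv-Gamma(13.10, 44.14400).
Mode = β/(α+1) = 44.14400/14.10 = 3.1308.

3.1308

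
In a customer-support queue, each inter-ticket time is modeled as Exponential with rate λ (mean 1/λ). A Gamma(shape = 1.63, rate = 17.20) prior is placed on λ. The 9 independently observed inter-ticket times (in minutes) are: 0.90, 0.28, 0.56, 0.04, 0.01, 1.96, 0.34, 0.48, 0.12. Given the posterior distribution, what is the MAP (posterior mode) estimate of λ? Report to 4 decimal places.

With a Gamma(shape α, rate β) prior on the exponential rate λ, the posterior after n observations with total T = Σxᵢ is Gamma(α+n, β+T).
Sum of observations T = 4.69 minutes; n = 9.
Posterior: Gamma(1.63+9, 17.20+4.69) = Gamma(10.63, 21.89).
Mode = (α−1)/β = 0.4399.

0.4399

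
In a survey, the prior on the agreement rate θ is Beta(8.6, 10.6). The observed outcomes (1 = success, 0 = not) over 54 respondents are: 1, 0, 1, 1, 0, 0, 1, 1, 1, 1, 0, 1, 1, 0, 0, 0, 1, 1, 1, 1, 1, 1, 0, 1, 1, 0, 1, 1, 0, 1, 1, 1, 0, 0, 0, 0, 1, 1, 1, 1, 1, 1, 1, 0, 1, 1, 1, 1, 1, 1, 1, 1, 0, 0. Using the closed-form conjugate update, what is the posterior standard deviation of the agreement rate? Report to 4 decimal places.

0.0563

The Beta prior is conjugate to a Binomial/Bernoulli likelihood; the update adds successes to α and failures to β.
Posterior: Beta(α+k, β+n−k) = Beta(8.6+37, 10.6+17) = Beta(45.6, 27.6).
Var = αβ/((α+β)²(α+β+1)) = 45.6·27.6/(73.2²·74.2) = 0.00316554; SD = √0.00316554 = 0.0563.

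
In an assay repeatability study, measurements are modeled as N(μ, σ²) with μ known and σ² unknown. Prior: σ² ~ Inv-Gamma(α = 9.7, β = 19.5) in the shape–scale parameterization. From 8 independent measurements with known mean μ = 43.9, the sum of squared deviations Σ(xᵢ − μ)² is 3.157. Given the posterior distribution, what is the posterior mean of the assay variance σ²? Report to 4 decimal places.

1.6597

With known mean μ and an Inverse-Gamma(α, β) prior on σ², the Normal likelihood is conjugate: posterior is Inv-Gamma(α + n/2, β + Σ(xᵢ−μ)²/2).
Posterior: Inv-Gamma(9.7 + 8/2, 19.5 + 3.157/2) = Inv-Gamma(13.70, 21.0785).
E[σ²|data] = β/(α−1) = 21.0785/12.70 = 1.6597.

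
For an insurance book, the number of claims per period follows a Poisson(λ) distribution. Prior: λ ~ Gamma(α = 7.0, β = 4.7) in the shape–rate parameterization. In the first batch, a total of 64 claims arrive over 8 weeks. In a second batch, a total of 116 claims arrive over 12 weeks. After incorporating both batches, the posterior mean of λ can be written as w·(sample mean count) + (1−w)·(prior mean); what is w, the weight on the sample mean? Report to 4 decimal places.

With a Gamma(shape α, rate β) prior, the Poisson likelihood is conjugate: the posterior is Gamma(α + ΣXᵢ, β + n).
Total number of weeks: n = 8 + 12 = 20.
Posterior mean = (α₀+S)/(β₀+n) = [n/(β₀+n)]·(S/n) + [β₀/(β₀+n)]·(α₀/β₀), so only n and β₀ enter the weight.
Weight on data w = n/(β₀+n) = 20/(4.7+20) = 20/24.7 = 0.8097.

0.8097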